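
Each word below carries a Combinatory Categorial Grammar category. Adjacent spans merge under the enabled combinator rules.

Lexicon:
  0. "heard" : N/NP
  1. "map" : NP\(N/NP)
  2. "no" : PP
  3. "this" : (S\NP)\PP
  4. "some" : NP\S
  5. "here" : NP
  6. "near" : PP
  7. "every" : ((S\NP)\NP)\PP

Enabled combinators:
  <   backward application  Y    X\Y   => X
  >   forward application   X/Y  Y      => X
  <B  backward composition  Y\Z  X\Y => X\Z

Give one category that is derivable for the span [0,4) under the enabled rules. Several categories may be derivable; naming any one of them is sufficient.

S

[0,8] S   <
  [0,5] NP   <
    [0,4] S   <
      [0,2] NP   <
        [0,1] "heard" : N/NP
        [1,2] "map" : NP\(N/NP)
      [2,4] S\NP   <
        [2,3] "no" : PP
        [3,4] "this" : (S\NP)\PP
    [4,5] "some" : NP\S
  [5,8] S\NP   <
    [5,6] "here" : NP
    [6,8] (S\NP)\NP   <
      [6,7] "near" : PP
      [7,8] "every" : ((S\NP)\NP)\PP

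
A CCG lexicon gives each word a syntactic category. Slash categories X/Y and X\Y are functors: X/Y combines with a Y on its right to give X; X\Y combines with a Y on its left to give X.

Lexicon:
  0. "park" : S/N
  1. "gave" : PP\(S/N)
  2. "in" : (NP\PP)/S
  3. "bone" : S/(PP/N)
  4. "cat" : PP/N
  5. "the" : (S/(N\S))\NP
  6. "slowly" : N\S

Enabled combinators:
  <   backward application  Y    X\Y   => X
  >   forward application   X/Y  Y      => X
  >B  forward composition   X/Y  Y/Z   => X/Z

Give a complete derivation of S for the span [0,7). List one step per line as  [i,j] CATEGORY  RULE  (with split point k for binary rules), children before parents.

[0,7] S   >
  [0,6] S/(N\S)   <
    [0,5] NP   <
      [0,2] PP   <
        [0,1] "park" : S/N
        [1,2] "gave" : PP\(S/N)
      [2,5] NP\PP   >
        [2,3] "in" : (NP\PP)/S
        [3,5] S   >
          [3,4] "bone" : S/(PP/N)
          [4,5] "cat" : PP/N
    [5,6] "the" : (S/(N\S))\NP
  [6,7] "slowly" : N\S

[0,1] S/N  lex  "park"
[1,2] PP\(S/N)  lex  "gave"
[0,2] PP  <  k=1
[2,3] (NP\PP)/S  lex  "in"
[3,4] S/(PP/N)  lex  "bone"
[4,5] PP/N  lex  "cat"
[3,5] S  >  k=4
[2,5] NP\PP  >  k=3
[0,5] NP  <  k=2
[5,6] (S/(N\S))\NP  lex  "the"
[0,6] S/(N\S)  <  k=5
[6,7] N\S  lex  "slowly"
[0,7] S  >  k=6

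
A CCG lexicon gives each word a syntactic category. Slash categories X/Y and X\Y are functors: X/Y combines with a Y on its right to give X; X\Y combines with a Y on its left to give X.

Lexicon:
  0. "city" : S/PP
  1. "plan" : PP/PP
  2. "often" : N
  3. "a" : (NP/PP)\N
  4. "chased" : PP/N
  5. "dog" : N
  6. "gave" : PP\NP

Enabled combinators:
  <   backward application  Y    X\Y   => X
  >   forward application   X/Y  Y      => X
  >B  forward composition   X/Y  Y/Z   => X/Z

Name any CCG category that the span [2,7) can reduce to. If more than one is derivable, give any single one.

PP

[0,7] S   >
  [0,2] S/PP   >B
    [0,1] "city" : S/PP
    [1,2] "plan" : PP/PP
  [2,7] PP   <
    [2,6] NP   >
      [2,4] NP/PP   <
        [2,3] "often" : N
        [3,4] "a" : (NP/PP)\N
      [4,6] PP   >
        [4,5] "chased" : PP/N
        [5,6] "dog" : N
    [6,7] "gave" : PP\NP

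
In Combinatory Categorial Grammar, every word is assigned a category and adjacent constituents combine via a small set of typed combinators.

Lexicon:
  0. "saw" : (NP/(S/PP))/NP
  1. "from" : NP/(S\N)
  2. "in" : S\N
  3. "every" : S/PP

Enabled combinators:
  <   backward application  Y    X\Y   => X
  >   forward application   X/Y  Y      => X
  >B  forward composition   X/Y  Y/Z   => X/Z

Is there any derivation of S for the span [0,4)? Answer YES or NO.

(NP/(S/PP))/NP NP/(S\N) S\N S/PP
CKY chart[0,4] = {NP}; S ∉ chart

NO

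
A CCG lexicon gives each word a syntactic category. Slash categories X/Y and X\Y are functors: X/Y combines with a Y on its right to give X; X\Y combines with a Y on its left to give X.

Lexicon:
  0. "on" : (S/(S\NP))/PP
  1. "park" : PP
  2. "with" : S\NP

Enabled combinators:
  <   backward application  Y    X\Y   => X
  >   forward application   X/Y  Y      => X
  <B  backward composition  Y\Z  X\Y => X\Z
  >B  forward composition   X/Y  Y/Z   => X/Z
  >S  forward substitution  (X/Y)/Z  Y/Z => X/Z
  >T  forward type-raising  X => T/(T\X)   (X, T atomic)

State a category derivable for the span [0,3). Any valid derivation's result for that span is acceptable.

S

[0,3] S   >
  [0,2] S/(S\NP)   >
    [0,1] "on" : (S/(S\NP))/PP
    [1,2] "park" : PP
  [2,3] "with" : S\NP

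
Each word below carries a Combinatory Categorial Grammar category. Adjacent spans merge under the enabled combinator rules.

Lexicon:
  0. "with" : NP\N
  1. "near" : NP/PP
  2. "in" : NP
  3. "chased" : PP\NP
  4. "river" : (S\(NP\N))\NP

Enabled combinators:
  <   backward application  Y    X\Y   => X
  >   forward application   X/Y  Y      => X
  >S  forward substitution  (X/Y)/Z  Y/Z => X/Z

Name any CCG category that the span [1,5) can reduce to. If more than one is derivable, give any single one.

S\(NP\N)

[0,5] S   <
  [0,1] "with" : NP\N
  [1,5] S\(NP\N)   <
    [1,4] NP   >
      [1,2] "near" : NP/PP
      [2,4] PP   <
        [2,3] "in" : NP
        [3,4] "chased" : PP\NP
    [4,5] "river" : (S\(NP\N))\NP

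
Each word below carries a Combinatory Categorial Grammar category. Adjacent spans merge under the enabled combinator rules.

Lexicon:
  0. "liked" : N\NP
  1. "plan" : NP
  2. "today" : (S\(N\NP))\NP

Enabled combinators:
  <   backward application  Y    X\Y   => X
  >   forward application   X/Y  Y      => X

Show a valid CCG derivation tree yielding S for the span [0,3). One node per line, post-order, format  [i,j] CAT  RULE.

[0,3] S   <
  [0,1] "liked" : N\NP
  [1,3] S\(N\NP)   <
    [1,2] "plan" : NP
    [2,3] "today" : (S\(N\NP))\NP

[0,1] N\NP  lex  "liked"
[1,2] NP  lex  "plan"
[2,3] (S\(N\NP))\NP  lex  "today"
[1,3] S\(N\NP)  <  k=2
[0,3] S  <  k=1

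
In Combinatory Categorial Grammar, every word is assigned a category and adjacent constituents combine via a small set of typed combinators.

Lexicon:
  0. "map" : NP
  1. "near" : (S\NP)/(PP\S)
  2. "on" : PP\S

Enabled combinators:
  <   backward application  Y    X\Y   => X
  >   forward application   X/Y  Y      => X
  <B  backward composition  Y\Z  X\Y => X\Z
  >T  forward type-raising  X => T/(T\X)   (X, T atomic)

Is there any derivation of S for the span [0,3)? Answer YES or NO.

YES

[0,3] S   <
  [0,1] "map" : NP
  [1,3] S\NP   >
    [1,2] "near" : (S\NP)/(PP\S)
    [2,3] "on" : PP\S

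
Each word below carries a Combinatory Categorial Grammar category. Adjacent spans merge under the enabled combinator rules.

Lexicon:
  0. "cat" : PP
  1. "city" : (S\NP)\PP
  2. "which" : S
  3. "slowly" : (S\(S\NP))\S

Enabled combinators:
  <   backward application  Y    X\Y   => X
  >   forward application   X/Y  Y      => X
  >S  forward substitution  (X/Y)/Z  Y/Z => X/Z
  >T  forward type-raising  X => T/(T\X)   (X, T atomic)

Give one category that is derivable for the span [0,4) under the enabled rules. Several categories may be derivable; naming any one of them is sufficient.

S

[0,4] S   <
  [0,2] S\NP   <
    [0,1] "cat" : PP
    [1,2] "city" : (S\NP)\PP
  [2,4] S\(S\NP)   <
    [2,3] "which" : S
    [3,4] "slowly" : (S\(S\NP))\S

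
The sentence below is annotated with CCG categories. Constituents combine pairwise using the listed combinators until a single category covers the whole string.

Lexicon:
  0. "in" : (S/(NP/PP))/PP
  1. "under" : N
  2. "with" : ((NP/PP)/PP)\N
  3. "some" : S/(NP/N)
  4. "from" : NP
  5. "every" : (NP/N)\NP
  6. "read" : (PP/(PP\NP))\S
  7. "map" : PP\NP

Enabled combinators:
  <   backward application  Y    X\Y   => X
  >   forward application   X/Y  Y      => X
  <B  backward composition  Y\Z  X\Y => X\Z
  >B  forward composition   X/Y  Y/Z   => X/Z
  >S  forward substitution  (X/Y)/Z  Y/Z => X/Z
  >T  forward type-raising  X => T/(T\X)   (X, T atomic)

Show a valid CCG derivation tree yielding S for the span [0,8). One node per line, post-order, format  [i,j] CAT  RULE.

[0,1] (S/(NP/PP))/PP  lex  "in"
[1,2] N  lex  "under"
[2,3] ((NP/PP)/PP)\N  lex  "with"
[1,3] (NP/PP)/PP  <  k=2
[0,3] S/PP  >S  k=1
[3,4] S/(NP/N)  lex  "some"
[4,5] NP  lex  "from"
[5,6] (NP/N)\NP  lex  "every"
[4,6] NP/N  <  k=5
[3,6] S  >  k=4
[6,7] (PP/(PP\NP))\S  lex  "read"
[3,7] PP/(PP\NP)  <  k=6
[7,8] PP\NP  lex  "map"
[3,8] PP  >  k=7
[0,8] S  >  k=3

[0,8] S   >
  [0,3] S/PP   >S
    [0,1] "in" : (S/(NP/PP))/PP
    [1,3] (NP/PP)/PP   <
      [1,2] "under" : N
      [2,3] "with" : ((NP/PP)/PP)\N
  [3,8] PP   >
    [3,7] PP/(PP\NP)   <
      [3,6] S   >
        [3,4] "some" : S/(NP/N)
        [4,6] NP/N   <
          [4,5] "from" : NP
          [5,6] "every" : (NP/N)\NP
      [6,7] "read" : (PP/(PP\NP))\S
    [7,8] "map" : PP\NP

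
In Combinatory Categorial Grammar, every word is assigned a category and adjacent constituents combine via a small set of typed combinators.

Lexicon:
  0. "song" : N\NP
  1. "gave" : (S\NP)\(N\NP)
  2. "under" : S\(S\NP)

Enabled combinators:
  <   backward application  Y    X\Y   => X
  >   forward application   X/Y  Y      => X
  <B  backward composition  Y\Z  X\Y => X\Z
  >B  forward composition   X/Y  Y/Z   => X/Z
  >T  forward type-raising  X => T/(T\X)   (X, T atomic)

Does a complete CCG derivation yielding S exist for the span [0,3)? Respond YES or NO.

YES

[0,3] S   <
  [0,2] S\NP   <
    [0,1] "song" : N\NP
    [1,2] "gave" : (S\NP)\(N\NP)
  [2,3] "under" : S\(S\NP)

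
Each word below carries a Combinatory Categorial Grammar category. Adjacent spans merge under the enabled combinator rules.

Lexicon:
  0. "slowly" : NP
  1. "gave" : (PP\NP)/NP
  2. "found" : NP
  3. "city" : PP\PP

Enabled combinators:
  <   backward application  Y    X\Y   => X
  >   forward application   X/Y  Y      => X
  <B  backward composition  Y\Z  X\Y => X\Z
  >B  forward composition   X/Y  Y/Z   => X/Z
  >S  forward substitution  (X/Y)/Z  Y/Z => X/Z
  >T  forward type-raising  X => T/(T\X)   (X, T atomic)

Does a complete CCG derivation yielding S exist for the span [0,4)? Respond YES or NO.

NO

NP (PP\NP)/NP NP PP\PP
CKY chart[0,4] = {N/(N\PP), NP/(NP\PP), PP, PP/(PP\PP), S/(S\PP)}; S ∉ chart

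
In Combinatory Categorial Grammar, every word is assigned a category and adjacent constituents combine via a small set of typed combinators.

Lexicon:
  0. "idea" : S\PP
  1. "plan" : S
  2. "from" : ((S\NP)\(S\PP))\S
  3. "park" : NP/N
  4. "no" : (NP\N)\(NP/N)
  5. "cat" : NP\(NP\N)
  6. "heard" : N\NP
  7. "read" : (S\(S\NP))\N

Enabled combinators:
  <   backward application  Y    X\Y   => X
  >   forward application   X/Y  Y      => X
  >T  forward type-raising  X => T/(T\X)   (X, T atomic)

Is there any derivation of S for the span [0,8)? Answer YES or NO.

YES

[0,8] S   <
  [0,3] S\NP   <
    [0,1] "idea" : S\PP
    [1,3] (S\NP)\(S\PP)   <
      [1,2] "plan" : S
      [2,3] "from" : ((S\NP)\(S\PP))\S
  [3,8] S\(S\NP)   <
    [3,7] N   <
      [3,6] NP   <
        [3,5] NP\N   <
          [3,4] "park" : NP/N
          [4,5] "no" : (NP\N)\(NP/N)
        [5,6] "cat" : NP\(NP\N)
      [6,7] "heard" : N\NP
    [7,8] "read" : (S\(S\NP))\N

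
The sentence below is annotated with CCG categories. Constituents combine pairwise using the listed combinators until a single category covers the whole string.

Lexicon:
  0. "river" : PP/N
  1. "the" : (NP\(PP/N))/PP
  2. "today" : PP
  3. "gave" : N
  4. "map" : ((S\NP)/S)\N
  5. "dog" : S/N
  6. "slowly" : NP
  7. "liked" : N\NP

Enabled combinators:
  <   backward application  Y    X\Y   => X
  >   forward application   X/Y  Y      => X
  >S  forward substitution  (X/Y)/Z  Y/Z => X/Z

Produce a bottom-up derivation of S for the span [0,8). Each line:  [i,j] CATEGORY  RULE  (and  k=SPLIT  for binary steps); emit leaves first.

[0,8] S   <
  [0,3] NP   <
    [0,1] "river" : PP/N
    [1,3] NP\(PP/N)   >
      [1,2] "the" : (NP\(PP/N))/PP
      [2,3] "today" : PP
  [3,8] S\NP   >
    [3,5] (S\NP)/S   <
      [3,4] "gave" : N
      [4,5] "map" : ((S\NP)/S)\N
    [5,8] S   >
      [5,6] "dog" : S/N
      [6,8] N   <
        [6,7] "slowly" : NP
        [7,8] "liked" : N\NP

[0,1] PP/N  lex  "river"
[1,2] (NP\(PP/N))/PP  lex  "the"
[2,3] PP  lex  "today"
[1,3] NP\(PP/N)  >  k=2
[0,3] NP  <  k=1
[3,4] N  lex  "gave"
[4,5] ((S\NP)/S)\N  lex  "map"
[3,5] (S\NP)/S  <  k=4
[5,6] S/N  lex  "dog"
[6,7] NP  lex  "slowly"
[7,8] N\NP  lex  "liked"
[6,8] N  <  k=7
[5,8] S  >  k=6
[3,8] S\NP  >  k=5
[0,8] S  <  k=3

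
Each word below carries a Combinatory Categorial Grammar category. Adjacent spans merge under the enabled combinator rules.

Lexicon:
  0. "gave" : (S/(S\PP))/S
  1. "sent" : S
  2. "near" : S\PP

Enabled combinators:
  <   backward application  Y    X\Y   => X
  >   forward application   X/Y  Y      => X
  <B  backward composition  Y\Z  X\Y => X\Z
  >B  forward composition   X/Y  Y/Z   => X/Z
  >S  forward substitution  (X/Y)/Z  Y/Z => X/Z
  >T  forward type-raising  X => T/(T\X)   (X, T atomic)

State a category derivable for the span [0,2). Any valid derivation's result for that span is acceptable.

S/(S\PP)

[0,3] S   >
  [0,2] S/(S\PP)   >
    [0,1] "gave" : (S/(S\PP))/S
    [1,2] "sent" : S
  [2,3] "near" : S\PP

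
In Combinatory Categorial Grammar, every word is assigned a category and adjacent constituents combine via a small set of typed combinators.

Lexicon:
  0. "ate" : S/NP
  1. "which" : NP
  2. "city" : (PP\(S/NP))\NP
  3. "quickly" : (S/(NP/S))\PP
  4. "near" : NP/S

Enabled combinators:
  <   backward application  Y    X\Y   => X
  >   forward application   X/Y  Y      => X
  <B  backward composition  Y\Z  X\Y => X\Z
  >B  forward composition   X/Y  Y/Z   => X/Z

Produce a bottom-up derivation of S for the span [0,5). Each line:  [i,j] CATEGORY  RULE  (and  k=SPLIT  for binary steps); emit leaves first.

[0,1] S/NP  lex  "ate"
[1,2] NP  lex  "which"
[2,3] (PP\(S/NP))\NP  lex  "city"
[1,3] PP\(S/NP)  <  k=2
[0,3] PP  <  k=1
[3,4] (S/(NP/S))\PP  lex  "quickly"
[0,4] S/(NP/S)  <  k=3
[4,5] NP/S  lex  "near"
[0,5] S  >  k=4

[0,5] S   >
  [0,4] S/(NP/S)   <
    [0,3] PP   <
      [0,1] "ate" : S/NP
      [1,3] PP\(S/NP)   <
        [1,2] "which" : NP
        [2,3] "city" : (PP\(S/NP))\NP
    [3,4] "quickly" : (S/(NP/S))\PP
  [4,5] "near" : NP/S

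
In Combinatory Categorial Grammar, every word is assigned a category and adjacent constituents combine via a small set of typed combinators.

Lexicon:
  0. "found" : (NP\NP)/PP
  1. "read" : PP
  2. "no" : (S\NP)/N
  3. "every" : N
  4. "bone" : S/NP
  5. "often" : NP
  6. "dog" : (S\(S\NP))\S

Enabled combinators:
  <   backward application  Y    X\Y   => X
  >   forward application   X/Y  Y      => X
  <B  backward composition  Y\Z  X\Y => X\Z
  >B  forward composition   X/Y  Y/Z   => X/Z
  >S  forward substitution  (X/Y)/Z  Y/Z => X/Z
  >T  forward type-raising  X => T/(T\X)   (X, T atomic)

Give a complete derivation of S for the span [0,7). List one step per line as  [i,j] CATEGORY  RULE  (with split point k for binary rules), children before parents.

[0,7] S   <
  [0,4] S\NP   <B
    [0,2] NP\NP   >
      [0,1] "found" : (NP\NP)/PP
      [1,2] "read" : PP
    [2,4] S\NP   >
      [2,3] "no" : (S\NP)/N
      [3,4] "every" : N
  [4,7] S\(S\NP)   <
    [4,6] S   >
      [4,5] "bone" : S/NP
      [5,6] "often" : NP
    [6,7] "dog" : (S\(S\NP))\S

[0,1] (NP\NP)/PP  lex  "found"
[1,2] PP  lex  "read"
[0,2] NP\NP  >  k=1
[2,3] (S\NP)/N  lex  "no"
[3,4] N  lex  "every"
[2,4] S\NP  >  k=3
[0,4] S\NP  <B  k=2
[4,5] S/NP  lex  "bone"
[5,6] NP  lex  "often"
[4,6] S  >  k=5
[6,7] (S\(S\NP))\S  lex  "dog"
[4,7] S\(S\NP)  <  k=6
[0,7] S  <  k=4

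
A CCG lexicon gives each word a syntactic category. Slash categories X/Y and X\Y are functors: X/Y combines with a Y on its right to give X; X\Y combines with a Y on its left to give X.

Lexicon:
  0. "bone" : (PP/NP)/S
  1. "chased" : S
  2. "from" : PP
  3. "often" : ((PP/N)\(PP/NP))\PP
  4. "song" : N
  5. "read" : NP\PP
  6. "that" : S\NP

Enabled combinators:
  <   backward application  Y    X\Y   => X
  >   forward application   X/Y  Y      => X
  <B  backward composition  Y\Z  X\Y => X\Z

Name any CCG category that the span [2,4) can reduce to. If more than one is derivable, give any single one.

(PP/N)\(PP/NP)

[0,7] S   <
  [0,5] PP   >
    [0,4] PP/N   <
      [0,2] PP/NP   >
        [0,1] "bone" : (PP/NP)/S
        [1,2] "chased" : S
      [2,4] (PP/N)\(PP/NP)   <
        [2,3] "from" : PP
        [3,4] "often" : ((PP/N)\(PP/NP))\PP
    [4,5] "song" : N
  [5,7] S\PP   <B
    [5,6] "read" : NP\PP
    [6,7] "that" : S\NP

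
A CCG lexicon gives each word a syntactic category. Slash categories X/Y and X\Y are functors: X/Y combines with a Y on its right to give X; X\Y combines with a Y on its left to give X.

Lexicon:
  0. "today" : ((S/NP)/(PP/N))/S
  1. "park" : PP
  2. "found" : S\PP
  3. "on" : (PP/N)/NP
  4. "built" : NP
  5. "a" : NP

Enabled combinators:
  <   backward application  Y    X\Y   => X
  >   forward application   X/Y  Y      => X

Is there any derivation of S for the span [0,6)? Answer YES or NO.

[0,6] S   >
  [0,5] S/NP   >
    [0,3] (S/NP)/(PP/N)   >
      [0,1] "today" : ((S/NP)/(PP/N))/S
      [1,3] S   <
        [1,2] "park" : PP
        [2,3] "found" : S\PP
    [3,5] PP/N   >
      [3,4] "on" : (PP/N)/NP
      [4,5] "built" : NP
  [5,6] "a" : NP

YES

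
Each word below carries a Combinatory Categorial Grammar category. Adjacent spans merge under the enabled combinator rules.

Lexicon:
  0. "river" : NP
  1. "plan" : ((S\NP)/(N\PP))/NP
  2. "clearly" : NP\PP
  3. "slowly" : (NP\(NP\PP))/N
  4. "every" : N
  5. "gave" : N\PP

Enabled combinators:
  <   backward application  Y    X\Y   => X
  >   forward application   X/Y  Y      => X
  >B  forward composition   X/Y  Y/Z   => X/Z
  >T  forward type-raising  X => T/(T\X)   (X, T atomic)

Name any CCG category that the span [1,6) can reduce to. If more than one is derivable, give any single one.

[0,6] S   <
  [0,1] "river" : NP
  [1,6] S\NP   >
    [1,5] (S\NP)/(N\PP)   >
      [1,2] "plan" : ((S\NP)/(N\PP))/NP
      [2,5] NP   <
        [2,3] "clearly" : NP\PP
        [3,5] NP\(NP\PP)   >
          [3,4] "slowly" : (NP\(NP\PP))/N
          [4,5] "every" : N
    [5,6] "gave" : N\PP

S\NP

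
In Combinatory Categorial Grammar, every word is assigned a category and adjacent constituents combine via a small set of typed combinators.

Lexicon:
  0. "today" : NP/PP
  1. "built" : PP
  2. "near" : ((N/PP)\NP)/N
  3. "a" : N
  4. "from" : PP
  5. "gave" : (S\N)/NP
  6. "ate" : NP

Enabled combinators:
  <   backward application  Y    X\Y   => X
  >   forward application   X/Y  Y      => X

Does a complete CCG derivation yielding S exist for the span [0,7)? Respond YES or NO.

[0,7] S   <
  [0,5] N   >
    [0,4] N/PP   <
      [0,2] NP   >
        [0,1] "today" : NP/PP
        [1,2] "built" : PP
      [2,4] (N/PP)\NP   >
        [2,3] "near" : ((N/PP)\NP)/N
        [3,4] "a" : N
    [4,5] "from" : PP
  [5,7] S\N   >
    [5,6] "gave" : (S\N)/NP
    [6,7] "ate" : NP

YES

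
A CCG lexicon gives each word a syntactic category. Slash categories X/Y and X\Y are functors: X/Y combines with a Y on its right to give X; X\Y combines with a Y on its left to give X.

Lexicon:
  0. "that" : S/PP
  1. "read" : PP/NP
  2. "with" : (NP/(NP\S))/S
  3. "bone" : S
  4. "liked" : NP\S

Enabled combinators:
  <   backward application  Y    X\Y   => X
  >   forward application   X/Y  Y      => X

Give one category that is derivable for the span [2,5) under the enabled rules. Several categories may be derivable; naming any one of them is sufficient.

NP

[0,5] S   >
  [0,1] "that" : S/PP
  [1,5] PP   >
    [1,2] "read" : PP/NP
    [2,5] NP   >
      [2,4] NP/(NP\S)   >
        [2,3] "with" : (NP/(NP\S))/S
        [3,4] "bone" : S
      [4,5] "liked" : NP\S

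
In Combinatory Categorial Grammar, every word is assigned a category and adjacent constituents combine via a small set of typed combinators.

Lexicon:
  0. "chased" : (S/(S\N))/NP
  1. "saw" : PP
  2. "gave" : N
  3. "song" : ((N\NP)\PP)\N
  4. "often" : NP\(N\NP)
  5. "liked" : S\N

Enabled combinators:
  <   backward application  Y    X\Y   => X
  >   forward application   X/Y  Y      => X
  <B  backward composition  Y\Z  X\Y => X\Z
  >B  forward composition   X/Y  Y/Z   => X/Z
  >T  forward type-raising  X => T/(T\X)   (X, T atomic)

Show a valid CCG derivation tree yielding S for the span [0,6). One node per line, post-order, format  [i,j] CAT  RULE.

[0,6] S   >
  [0,5] S/(S\N)   >
    [0,1] "chased" : (S/(S\N))/NP
    [1,5] NP   <
      [1,4] N\NP   <
        [1,2] "saw" : PP
        [2,4] (N\NP)\PP   <
          [2,3] "gave" : N
          [3,4] "song" : ((N\NP)\PP)\N
      [4,5] "often" : NP\(N\NP)
  [5,6] "liked" : S\N

[0,1] (S/(S\N))/NP  lex  "chased"
[1,2] PP  lex  "saw"
[2,3] N  lex  "gave"
[3,4] ((N\NP)\PP)\N  lex  "song"
[2,4] (N\NP)\PP  <  k=3
[1,4] N\NP  <  k=2
[4,5] NP\(N\NP)  lex  "often"
[1,5] NP  <  k=4
[0,5] S/(S\N)  >  k=1
[5,6] S\N  lex  "liked"
[0,6] S  >  k=5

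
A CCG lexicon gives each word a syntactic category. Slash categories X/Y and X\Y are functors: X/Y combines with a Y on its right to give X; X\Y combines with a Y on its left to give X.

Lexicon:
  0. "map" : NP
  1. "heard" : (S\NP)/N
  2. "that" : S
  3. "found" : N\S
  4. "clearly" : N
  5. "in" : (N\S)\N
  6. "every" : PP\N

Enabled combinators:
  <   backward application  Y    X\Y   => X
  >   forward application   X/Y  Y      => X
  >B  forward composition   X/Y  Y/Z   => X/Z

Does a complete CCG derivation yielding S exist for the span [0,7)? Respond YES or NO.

NO

NP (S\NP)/N S N\S N (N\S)\N PP\N
CKY chart[0,7] = {PP}; S ∉ chart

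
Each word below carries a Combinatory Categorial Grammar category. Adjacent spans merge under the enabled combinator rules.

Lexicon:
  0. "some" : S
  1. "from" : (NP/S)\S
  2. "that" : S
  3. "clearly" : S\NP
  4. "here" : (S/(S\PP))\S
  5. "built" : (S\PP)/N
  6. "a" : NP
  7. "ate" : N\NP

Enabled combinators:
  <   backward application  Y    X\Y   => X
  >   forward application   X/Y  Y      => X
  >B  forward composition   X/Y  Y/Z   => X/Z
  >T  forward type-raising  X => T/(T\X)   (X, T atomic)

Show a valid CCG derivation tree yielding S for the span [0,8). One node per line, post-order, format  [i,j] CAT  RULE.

[0,8] S   >
  [0,5] S/(S\PP)   <
    [0,4] S   <
      [0,3] NP   >
        [0,2] NP/S   <
          [0,1] "some" : S
          [1,2] "from" : (NP/S)\S
        [2,3] "that" : S
      [3,4] "clearly" : S\NP
    [4,5] "here" : (S/(S\PP))\S
  [5,8] S\PP   >
    [5,6] "built" : (S\PP)/N
    [6,8] N   <
      [6,7] "a" : NP
      [7,8] "ate" : N\NP

[0,1] S  lex  "some"
[1,2] (NP/S)\S  lex  "from"
[0,2] NP/S  <  k=1
[2,3] S  lex  "that"
[0,3] NP  >  k=2
[3,4] S\NP  lex  "clearly"
[0,4] S  <  k=3
[4,5] (S/(S\PP))\S  lex  "here"
[0,5] S/(S\PP)  <  k=4
[5,6] (S\PP)/N  lex  "built"
[6,7] NP  lex  "a"
[7,8] N\NP  lex  "ate"
[6,8] N  <  k=7
[5,8] S\PP  >  k=6
[0,8] S  >  k=5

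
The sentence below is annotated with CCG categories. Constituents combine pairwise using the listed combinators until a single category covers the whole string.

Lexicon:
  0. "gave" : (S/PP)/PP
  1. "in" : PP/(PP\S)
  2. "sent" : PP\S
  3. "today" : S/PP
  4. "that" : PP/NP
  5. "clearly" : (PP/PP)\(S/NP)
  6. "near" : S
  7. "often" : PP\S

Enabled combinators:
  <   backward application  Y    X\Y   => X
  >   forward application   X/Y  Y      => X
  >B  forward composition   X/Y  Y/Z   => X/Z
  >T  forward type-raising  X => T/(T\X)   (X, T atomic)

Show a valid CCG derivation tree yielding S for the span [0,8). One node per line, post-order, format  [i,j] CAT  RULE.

[0,8] S   >
  [0,6] S/PP   >B
    [0,3] S/PP   >
      [0,1] "gave" : (S/PP)/PP
      [1,3] PP   >
        [1,2] "in" : PP/(PP\S)
        [2,3] "sent" : PP\S
    [3,6] PP/PP   <
      [3,5] S/NP   >B
        [3,4] "today" : S/PP
        [4,5] "that" : PP/NP
      [5,6] "clearly" : (PP/PP)\(S/NP)
  [6,8] PP   >
    [6,7] PP/(PP\S)   >T
      [6,7] "near" : S
    [7,8] "often" : PP\S

[0,1] (S/PP)/PP  lex  "gave"
[1,2] PP/(PP\S)  lex  "in"
[2,3] PP\S  lex  "sent"
[1,3] PP  >  k=2
[0,3] S/PP  >  k=1
[3,4] S/PP  lex  "today"
[4,5] PP/NP  lex  "that"
[3,5] S/NP  >B  k=4
[5,6] (PP/PP)\(S/NP)  lex  "clearly"
[3,6] PP/PP  <  k=5
[0,6] S/PP  >B  k=3
[6,7] S  lex  "near"
[6,7] PP/(PP\S)  >T
[7,8] PP\S  lex  "often"
[6,8] PP  >  k=7
[0,8] S  >  k=6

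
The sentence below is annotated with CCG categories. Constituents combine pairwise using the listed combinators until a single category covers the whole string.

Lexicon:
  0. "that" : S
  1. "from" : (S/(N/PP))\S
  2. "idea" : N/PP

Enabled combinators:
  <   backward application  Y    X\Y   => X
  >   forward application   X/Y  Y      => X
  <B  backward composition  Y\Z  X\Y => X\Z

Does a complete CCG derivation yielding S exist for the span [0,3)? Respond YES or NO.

YES

[0,3] S   >
  [0,2] S/(N/PP)   <
    [0,1] "that" : S
    [1,2] "from" : (S/(N/PP))\S
  [2,3] "idea" : N/PP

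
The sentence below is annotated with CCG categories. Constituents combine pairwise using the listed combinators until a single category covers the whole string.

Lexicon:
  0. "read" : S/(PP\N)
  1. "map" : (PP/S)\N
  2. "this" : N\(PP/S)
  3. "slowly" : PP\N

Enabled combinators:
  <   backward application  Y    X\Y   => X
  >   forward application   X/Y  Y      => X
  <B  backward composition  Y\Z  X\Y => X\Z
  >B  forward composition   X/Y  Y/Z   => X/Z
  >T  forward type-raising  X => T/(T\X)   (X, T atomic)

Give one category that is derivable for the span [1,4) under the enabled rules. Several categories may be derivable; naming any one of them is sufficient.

[0,4] S   >
  [0,1] "read" : S/(PP\N)
  [1,4] PP\N   <B
    [1,3] N\N   <B
      [1,2] "map" : (PP/S)\N
      [2,3] "this" : N\(PP/S)
    [3,4] "slowly" : PP\N

PP\N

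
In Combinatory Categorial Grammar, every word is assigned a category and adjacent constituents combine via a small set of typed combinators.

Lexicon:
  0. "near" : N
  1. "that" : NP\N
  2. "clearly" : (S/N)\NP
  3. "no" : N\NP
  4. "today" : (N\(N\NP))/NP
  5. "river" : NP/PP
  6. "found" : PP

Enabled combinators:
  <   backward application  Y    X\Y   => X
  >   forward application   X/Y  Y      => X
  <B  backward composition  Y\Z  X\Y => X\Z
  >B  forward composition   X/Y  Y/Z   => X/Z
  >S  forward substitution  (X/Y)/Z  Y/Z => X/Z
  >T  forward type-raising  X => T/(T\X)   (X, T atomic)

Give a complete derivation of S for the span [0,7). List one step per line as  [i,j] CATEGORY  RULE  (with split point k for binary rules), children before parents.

[0,1] N  lex  "near"
[1,2] NP\N  lex  "that"
[0,2] NP  <  k=1
[2,3] (S/N)\NP  lex  "clearly"
[0,3] S/N  <  k=2
[3,4] N\NP  lex  "no"
[4,5] (N\(N\NP))/NP  lex  "today"
[5,6] NP/PP  lex  "river"
[6,7] PP  lex  "found"
[5,7] NP  >  k=6
[4,7] N\(N\NP)  >  k=5
[3,7] N  <  k=4
[0,7] S  >  k=3

[0,7] S   >
  [0,3] S/N   <
    [0,2] NP   <
      [0,1] "near" : N
      [1,2] "that" : NP\N
    [2,3] "clearly" : (S/N)\NP
  [3,7] N   <
    [3,4] "no" : N\NP
    [4,7] N\(N\NP)   >
      [4,5] "today" : (N\(N\NP))/NP
      [5,7] NP   >
        [5,6] "river" : NP/PP
        [6,7] "found" : PP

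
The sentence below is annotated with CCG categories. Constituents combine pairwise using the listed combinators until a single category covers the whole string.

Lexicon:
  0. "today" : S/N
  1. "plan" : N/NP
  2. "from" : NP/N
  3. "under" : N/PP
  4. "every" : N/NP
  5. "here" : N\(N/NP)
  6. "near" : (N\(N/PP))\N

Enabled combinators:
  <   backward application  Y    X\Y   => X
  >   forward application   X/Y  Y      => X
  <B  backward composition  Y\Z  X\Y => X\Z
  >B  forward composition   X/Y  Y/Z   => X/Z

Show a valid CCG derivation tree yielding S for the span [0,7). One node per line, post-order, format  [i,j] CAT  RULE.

[0,1] S/N  lex  "today"
[1,2] N/NP  lex  "plan"
[2,3] NP/N  lex  "from"
[1,3] N/N  >B  k=2
[0,3] S/N  >B  k=1
[3,4] N/PP  lex  "under"
[4,5] N/NP  lex  "every"
[5,6] N\(N/NP)  lex  "here"
[4,6] N  <  k=5
[6,7] (N\(N/PP))\N  lex  "near"
[4,7] N\(N/PP)  <  k=6
[3,7] N  <  k=4
[0,7] S  >  k=3

[0,7] S   >
  [0,3] S/N   >B
    [0,1] "today" : S/N
    [1,3] N/N   >B
      [1,2] "plan" : N/NP
      [2,3] "from" : NP/N
  [3,7] N   <
    [3,4] "under" : N/PP
    [4,7] N\(N/PP)   <
      [4,6] N   <
        [4,5] "every" : N/NP
        [5,6] "here" : N\(N/NP)
      [6,7] "near" : (N\(N/PP))\N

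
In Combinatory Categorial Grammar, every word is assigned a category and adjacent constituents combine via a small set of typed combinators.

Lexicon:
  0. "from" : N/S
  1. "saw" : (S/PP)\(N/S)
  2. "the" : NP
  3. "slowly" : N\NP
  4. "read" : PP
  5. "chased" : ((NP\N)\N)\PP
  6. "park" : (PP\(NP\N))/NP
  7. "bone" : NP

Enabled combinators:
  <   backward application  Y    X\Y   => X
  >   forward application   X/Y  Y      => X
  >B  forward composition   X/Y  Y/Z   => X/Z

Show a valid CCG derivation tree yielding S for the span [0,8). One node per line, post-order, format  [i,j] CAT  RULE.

[0,1] N/S  lex  "from"
[1,2] (S/PP)\(N/S)  lex  "saw"
[0,2] S/PP  <  k=1
[2,3] NP  lex  "the"
[3,4] N\NP  lex  "slowly"
[2,4] N  <  k=3
[4,5] PP  lex  "read"
[5,6] ((NP\N)\N)\PP  lex  "chased"
[4,6] (NP\N)\N  <  k=5
[2,6] NP\N  <  k=4
[6,7] (PP\(NP\N))/NP  lex  "park"
[7,8] NP  lex  "bone"
[6,8] PP\(NP\N)  >  k=7
[2,8] PP  <  k=6
[0,8] S  >  k=2

[0,8] S   >
  [0,2] S/PP   <
    [0,1] "from" : N/S
    [1,2] "saw" : (S/PP)\(N/S)
  [2,8] PP   <
    [2,6] NP\N   <
      [2,4] N   <
        [2,3] "the" : NP
        [3,4] "slowly" : N\NP
      [4,6] (NP\N)\N   <
        [4,5] "read" : PP
        [5,6] "chased" : ((NP\N)\N)\PP
    [6,8] PP\(NP\N)   >
      [6,7] "park" : (PP\(NP\N))/NP
      [7,8] "bone" : NP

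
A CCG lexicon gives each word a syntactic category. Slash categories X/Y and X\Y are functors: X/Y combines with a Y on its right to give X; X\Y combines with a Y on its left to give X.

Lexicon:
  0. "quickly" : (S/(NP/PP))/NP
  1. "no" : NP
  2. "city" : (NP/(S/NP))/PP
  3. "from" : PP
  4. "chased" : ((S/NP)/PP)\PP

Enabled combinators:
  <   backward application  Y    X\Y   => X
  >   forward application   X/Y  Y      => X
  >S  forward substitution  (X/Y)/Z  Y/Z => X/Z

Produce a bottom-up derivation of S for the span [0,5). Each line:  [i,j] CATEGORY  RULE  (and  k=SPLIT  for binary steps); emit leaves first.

[0,1] (S/(NP/PP))/NP  lex  "quickly"
[1,2] NP  lex  "no"
[0,2] S/(NP/PP)  >  k=1
[2,3] (NP/(S/NP))/PP  lex  "city"
[3,4] PP  lex  "from"
[4,5] ((S/NP)/PP)\PP  lex  "chased"
[3,5] (S/NP)/PP  <  k=4
[2,5] NP/PP  >S  k=3
[0,5] S  >  k=2

[0,5] S   >
  [0,2] S/(NP/PP)   >
    [0,1] "quickly" : (S/(NP/PP))/NP
    [1,2] "no" : NP
  [2,5] NP/PP   >S
    [2,3] "city" : (NP/(S/NP))/PP
    [3,5] (S/NP)/PP   <
      [3,4] "from" : PP
      [4,5] "chased" : ((S/NP)/PP)\PP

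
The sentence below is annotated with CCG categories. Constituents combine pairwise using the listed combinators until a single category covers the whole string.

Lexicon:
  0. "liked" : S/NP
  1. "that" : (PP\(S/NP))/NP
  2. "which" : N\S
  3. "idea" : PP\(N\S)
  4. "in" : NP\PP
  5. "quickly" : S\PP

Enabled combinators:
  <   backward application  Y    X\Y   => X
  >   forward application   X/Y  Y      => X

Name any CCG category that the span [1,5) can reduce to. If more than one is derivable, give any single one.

[0,6] S   <
  [0,5] PP   <
    [0,1] "liked" : S/NP
    [1,5] PP\(S/NP)   >
      [1,2] "that" : (PP\(S/NP))/NP
      [2,5] NP   <
        [2,4] PP   <
          [2,3] "which" : N\S
          [3,4] "idea" : PP\(N\S)
        [4,5] "in" : NP\PP
  [5,6] "quickly" : S\PP

PP\(S/NP)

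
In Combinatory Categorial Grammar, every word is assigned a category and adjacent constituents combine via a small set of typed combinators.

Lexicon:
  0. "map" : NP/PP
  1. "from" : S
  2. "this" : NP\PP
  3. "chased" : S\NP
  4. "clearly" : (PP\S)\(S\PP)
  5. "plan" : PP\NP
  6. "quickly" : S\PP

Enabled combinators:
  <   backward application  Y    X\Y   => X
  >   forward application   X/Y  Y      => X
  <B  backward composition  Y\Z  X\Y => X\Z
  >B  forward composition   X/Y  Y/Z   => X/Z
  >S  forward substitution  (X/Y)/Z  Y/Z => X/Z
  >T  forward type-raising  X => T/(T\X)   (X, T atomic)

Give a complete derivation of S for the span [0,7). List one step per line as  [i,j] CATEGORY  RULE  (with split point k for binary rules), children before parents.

[0,1] NP/PP  lex  "map"
[1,2] S  lex  "from"
[2,3] NP\PP  lex  "this"
[3,4] S\NP  lex  "chased"
[2,4] S\PP  <B  k=3
[4,5] (PP\S)\(S\PP)  lex  "clearly"
[2,5] PP\S  <  k=4
[1,5] PP  <  k=2
[0,5] NP  >  k=1
[5,6] PP\NP  lex  "plan"
[6,7] S\PP  lex  "quickly"
[5,7] S\NP  <B  k=6
[0,7] S  <  k=5

[0,7] S   <
  [0,5] NP   >
    [0,1] "map" : NP/PP
    [1,5] PP   <
      [1,2] "from" : S
      [2,5] PP\S   <
        [2,4] S\PP   <B
          [2,3] "this" : NP\PP
          [3,4] "chased" : S\NP
        [4,5] "clearly" : (PP\S)\(S\PP)
  [5,7] S\NP   <B
    [5,6] "plan" : PP\NP
    [6,7] "quickly" : S\PP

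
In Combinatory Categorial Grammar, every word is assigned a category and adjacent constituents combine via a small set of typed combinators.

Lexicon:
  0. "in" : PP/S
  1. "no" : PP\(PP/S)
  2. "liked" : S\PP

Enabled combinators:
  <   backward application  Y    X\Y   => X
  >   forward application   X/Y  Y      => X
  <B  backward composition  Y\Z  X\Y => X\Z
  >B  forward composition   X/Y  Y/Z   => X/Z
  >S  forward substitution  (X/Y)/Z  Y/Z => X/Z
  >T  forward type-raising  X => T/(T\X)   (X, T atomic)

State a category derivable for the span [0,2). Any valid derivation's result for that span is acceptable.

[0,3] S   <
  [0,2] PP   <
    [0,1] "in" : PP/S
    [1,2] "no" : PP\(PP/S)
  [2,3] "liked" : S\PP

PP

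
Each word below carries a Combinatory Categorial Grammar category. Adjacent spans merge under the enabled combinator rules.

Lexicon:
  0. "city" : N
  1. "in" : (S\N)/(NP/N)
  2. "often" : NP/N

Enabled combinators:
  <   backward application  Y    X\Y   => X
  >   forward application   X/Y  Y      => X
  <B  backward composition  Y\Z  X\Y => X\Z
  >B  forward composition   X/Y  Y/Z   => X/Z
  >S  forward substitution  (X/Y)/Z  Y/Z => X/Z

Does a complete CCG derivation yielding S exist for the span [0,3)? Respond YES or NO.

[0,3] S   <
  [0,1] "city" : N
  [1,3] S\N   >
    [1,2] "in" : (S\N)/(NP/N)
    [2,3] "often" : NP/N

YES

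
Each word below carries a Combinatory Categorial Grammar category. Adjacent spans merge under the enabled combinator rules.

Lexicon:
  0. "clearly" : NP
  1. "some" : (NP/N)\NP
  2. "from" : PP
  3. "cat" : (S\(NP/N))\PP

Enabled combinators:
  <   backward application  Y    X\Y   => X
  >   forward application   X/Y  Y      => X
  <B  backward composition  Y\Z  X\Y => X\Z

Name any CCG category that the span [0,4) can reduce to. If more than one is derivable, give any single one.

[0,4] S   <
  [0,2] NP/N   <
    [0,1] "clearly" : NP
    [1,2] "some" : (NP/N)\NP
  [2,4] S\(NP/N)   <
    [2,3] "from" : PP
    [3,4] "cat" : (S\(NP/N))\PP

S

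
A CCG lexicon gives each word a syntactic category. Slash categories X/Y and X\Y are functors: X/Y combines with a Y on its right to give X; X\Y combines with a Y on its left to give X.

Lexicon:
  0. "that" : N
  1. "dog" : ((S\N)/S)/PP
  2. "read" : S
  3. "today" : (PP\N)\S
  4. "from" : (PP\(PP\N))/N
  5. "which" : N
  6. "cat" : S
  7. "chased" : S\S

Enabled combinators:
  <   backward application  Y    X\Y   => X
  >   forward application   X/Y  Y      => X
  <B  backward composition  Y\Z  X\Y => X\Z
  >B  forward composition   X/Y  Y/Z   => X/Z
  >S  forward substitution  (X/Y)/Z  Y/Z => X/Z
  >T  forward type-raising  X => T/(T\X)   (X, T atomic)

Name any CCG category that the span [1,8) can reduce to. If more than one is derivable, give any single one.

[0,8] S   <
  [0,1] "that" : N
  [1,8] S\N   <B
    [1,7] S\N   >
      [1,6] (S\N)/S   >
        [1,2] "dog" : ((S\N)/S)/PP
        [2,6] PP   <
          [2,4] PP\N   <
            [2,3] "read" : S
            [3,4] "today" : (PP\N)\S
          [4,6] PP\(PP\N)   >
            [4,5] "from" : (PP\(PP\N))/N
            [5,6] "which" : N
      [6,7] "cat" : S
    [7,8] "chased" : S\S

S\N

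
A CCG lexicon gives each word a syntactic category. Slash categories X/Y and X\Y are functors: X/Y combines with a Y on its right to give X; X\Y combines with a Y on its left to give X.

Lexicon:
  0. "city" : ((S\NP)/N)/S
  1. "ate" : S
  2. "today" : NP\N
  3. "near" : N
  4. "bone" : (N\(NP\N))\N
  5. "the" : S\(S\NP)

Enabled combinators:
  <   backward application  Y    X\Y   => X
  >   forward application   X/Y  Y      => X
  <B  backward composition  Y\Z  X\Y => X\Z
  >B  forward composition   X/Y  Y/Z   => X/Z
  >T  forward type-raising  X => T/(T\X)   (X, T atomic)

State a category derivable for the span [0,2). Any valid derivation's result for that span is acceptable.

[0,6] S   <
  [0,5] S\NP   >
    [0,2] (S\NP)/N   >
      [0,1] "city" : ((S\NP)/N)/S
      [1,2] "ate" : S
    [2,5] N   <
      [2,3] "today" : NP\N
      [3,5] N\(NP\N)   <
        [3,4] "near" : N
        [4,5] "bone" : (N\(NP\N))\N
  [5,6] "the" : S\(S\NP)

(S\NP)/N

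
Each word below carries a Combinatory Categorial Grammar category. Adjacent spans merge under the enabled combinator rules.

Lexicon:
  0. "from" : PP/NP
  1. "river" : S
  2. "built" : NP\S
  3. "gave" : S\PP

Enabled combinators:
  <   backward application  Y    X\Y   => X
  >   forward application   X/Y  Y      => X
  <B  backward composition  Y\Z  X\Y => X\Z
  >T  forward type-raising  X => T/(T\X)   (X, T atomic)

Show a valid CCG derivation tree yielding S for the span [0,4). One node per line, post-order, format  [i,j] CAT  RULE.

[0,1] PP/NP  lex  "from"
[1,2] S  lex  "river"
[1,2] NP/(NP\S)  >T
[2,3] NP\S  lex  "built"
[1,3] NP  >  k=2
[0,3] PP  >  k=1
[3,4] S\PP  lex  "gave"
[0,4] S  <  k=3

[0,4] S   <
  [0,3] PP   >
    [0,1] "from" : PP/NP
    [1,3] NP   >
      [1,2] NP/(NP\S)   >T
        [1,2] "river" : S
      [2,3] "built" : NP\S
  [3,4] "gave" : S\PP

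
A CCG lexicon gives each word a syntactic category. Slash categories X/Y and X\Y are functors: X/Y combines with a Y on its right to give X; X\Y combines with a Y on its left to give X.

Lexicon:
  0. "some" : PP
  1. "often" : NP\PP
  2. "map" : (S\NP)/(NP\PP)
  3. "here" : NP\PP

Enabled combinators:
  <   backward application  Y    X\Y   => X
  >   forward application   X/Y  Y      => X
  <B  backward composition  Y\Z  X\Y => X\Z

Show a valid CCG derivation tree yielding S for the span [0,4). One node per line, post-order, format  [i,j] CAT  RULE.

[0,4] S   <
  [0,2] NP   <
    [0,1] "some" : PP
    [1,2] "often" : NP\PP
  [2,4] S\NP   >
    [2,3] "map" : (S\NP)/(NP\PP)
    [3,4] "here" : NP\PP

[0,1] PP  lex  "some"
[1,2] NP\PP  lex  "often"
[0,2] NP  <  k=1
[2,3] (S\NP)/(NP\PP)  lex  "map"
[3,4] NP\PP  lex  "here"
[2,4] S\NP  >  k=3
[0,4] S  <  k=2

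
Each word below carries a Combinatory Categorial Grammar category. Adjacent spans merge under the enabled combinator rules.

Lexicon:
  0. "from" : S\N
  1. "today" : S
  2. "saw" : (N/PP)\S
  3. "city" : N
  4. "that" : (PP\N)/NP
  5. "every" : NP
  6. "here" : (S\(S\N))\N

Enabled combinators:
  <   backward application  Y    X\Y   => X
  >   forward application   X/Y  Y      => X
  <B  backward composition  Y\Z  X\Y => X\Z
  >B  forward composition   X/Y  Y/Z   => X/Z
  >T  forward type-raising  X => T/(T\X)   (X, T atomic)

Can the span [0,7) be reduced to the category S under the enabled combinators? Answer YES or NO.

[0,7] S   <
  [0,1] "from" : S\N
  [1,7] S\(S\N)   <
    [1,6] N   >
      [1,3] N/PP   <
        [1,2] "today" : S
        [2,3] "saw" : (N/PP)\S
      [3,6] PP   <
        [3,4] "city" : N
        [4,6] PP\N   >
          [4,5] "that" : (PP\N)/NP
          [5,6] "every" : NP
    [6,7] "here" : (S\(S\N))\N

YES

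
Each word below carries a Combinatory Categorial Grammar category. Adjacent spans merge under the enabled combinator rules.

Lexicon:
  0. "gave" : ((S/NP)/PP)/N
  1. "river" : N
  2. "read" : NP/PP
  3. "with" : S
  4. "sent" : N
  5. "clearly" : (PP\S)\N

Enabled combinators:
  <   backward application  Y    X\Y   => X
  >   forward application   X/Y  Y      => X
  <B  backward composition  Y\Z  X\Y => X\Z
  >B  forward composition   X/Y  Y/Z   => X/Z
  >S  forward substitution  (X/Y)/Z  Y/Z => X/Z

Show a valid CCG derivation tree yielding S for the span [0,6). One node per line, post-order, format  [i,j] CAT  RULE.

[0,1] ((S/NP)/PP)/N  lex  "gave"
[1,2] N  lex  "river"
[0,2] (S/NP)/PP  >  k=1
[2,3] NP/PP  lex  "read"
[0,3] S/PP  >S  k=2
[3,4] S  lex  "with"
[4,5] N  lex  "sent"
[5,6] (PP\S)\N  lex  "clearly"
[4,6] PP\S  <  k=5
[3,6] PP  <  k=4
[0,6] S  >  k=3

[0,6] S   >
  [0,3] S/PP   >S
    [0,2] (S/NP)/PP   >
      [0,1] "gave" : ((S/NP)/PP)/N
      [1,2] "river" : N
    [2,3] "read" : NP/PP
  [3,6] PP   <
    [3,4] "with" : S
    [4,6] PP\S   <
      [4,5] "sent" : N
      [5,6] "clearly" : (PP\S)\N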